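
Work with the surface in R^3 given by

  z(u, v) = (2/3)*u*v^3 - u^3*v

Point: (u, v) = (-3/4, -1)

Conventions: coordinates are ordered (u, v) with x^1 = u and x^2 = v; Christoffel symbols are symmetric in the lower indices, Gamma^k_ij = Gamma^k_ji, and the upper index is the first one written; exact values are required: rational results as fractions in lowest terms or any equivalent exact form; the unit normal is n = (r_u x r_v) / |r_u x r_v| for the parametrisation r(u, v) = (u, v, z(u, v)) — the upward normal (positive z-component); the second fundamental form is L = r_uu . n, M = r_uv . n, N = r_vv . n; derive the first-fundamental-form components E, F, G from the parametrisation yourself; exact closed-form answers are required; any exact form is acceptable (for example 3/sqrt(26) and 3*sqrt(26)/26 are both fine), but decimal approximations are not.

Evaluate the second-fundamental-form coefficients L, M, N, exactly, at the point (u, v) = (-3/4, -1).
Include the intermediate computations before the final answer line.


z_u = 49/48, z_v = -69/64, z_uu = -9/2, z_uv = 5/16, z_vv = 3
E = 4705/2304, F = -1127/1024, G = 8857/4096; answer radicand W^2 = 118129/36864
unnormalised second-form numerators: l = -9/2, m = 5/16, n = 3; L = l/sqrt(118129/36864), and similarly M = m/sqrt(W^2), N = n/sqrt(W^2)

Answer: L = -864*sqrt(118129)/118129, M = 60*sqrt(118129)/118129, N = 576*sqrt(118129)/118129


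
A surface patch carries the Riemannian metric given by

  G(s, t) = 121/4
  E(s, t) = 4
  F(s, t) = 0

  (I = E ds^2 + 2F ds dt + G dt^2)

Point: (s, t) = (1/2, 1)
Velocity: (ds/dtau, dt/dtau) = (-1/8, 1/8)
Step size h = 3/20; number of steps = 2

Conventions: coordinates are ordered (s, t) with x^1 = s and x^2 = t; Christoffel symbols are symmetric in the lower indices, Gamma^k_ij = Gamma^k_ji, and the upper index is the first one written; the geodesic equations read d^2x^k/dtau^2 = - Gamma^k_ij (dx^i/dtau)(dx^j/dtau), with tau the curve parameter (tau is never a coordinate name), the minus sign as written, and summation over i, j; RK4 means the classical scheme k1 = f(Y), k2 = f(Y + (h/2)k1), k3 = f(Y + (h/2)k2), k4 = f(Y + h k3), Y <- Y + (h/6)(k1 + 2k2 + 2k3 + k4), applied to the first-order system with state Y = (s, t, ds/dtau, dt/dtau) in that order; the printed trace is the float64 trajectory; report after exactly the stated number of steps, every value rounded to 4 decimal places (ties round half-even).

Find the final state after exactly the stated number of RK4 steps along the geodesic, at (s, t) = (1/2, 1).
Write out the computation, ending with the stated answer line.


f(Y) = (ds/dtau, dt/dtau, -Gamma^s_ij Y'^i Y'^j, -Gamma^t_ij Y'^i Y'^j) with the Gammas evaluated at the stage position; h = 0.150000; intermediate values shown to 6 dp
step 0: s = 0.5000, t = 1.0000, ds/dtau = -0.1250, dt/dtau = 0.1250
step 1:
  k1: at (s, t) = (0.500000, 1.000000), (ds/dtau, dt/dtau) = (-0.125000, 0.125000); Gamma_sss = 0.000000, Gamma_sst = 0.000000, Gamma_stt = 0.000000, Gamma_tss = 0.000000, Gamma_tst = 0.000000, Gamma_ttt = 0.000000; k1 = (-0.125000, 0.125000, 0.000000, 0.000000)
  k2: at (s, t) = (0.490625, 1.009375), (ds/dtau, dt/dtau) = (-0.125000, 0.125000); Gamma_sss = 0.000000, Gamma_sst = 0.000000, Gamma_stt = 0.000000, Gamma_tss = 0.000000, Gamma_tst = 0.000000, Gamma_ttt = 0.000000; k2 = (-0.125000, 0.125000, 0.000000, 0.000000)
  k3: at (s, t) = (0.490625, 1.009375), (ds/dtau, dt/dtau) = (-0.125000, 0.125000); Gamma_sss = 0.000000, Gamma_sst = 0.000000, Gamma_stt = 0.000000, Gamma_tss = 0.000000, Gamma_tst = 0.000000, Gamma_ttt = 0.000000; k3 = (-0.125000, 0.125000, 0.000000, 0.000000)
  k4: at (s, t) = (0.481250, 1.018750), (ds/dtau, dt/dtau) = (-0.125000, 0.125000); Gamma_sss = 0.000000, Gamma_sst = 0.000000, Gamma_stt = 0.000000, Gamma_tss = 0.000000, Gamma_tst = 0.000000, Gamma_ttt = 0.000000; k4 = (-0.125000, 0.125000, 0.000000, 0.000000)
  Y <- Y + (h/6)(k1 + 2k2 + 2k3 + k4): s = 0.4813, t = 1.0188, ds/dtau = -0.1250, dt/dtau = 0.1250
step 2:
  k1: at (s, t) = (0.481250, 1.018750), (ds/dtau, dt/dtau) = (-0.125000, 0.125000); Gamma_sss = 0.000000, Gamma_sst = 0.000000, Gamma_stt = 0.000000, Gamma_tss = 0.000000, Gamma_tst = 0.000000, Gamma_ttt = 0.000000; k1 = (-0.125000, 0.125000, 0.000000, 0.000000)
  k2: at (s, t) = (0.471875, 1.028125), (ds/dtau, dt/dtau) = (-0.125000, 0.125000); Gamma_sss = 0.000000, Gamma_sst = 0.000000, Gamma_stt = 0.000000, Gamma_tss = 0.000000, Gamma_tst = 0.000000, Gamma_ttt = 0.000000; k2 = (-0.125000, 0.125000, 0.000000, 0.000000)
  k3: at (s, t) = (0.471875, 1.028125), (ds/dtau, dt/dtau) = (-0.125000, 0.125000); Gamma_sss = 0.000000, Gamma_sst = 0.000000, Gamma_stt = 0.000000, Gamma_tss = 0.000000, Gamma_tst = 0.000000, Gamma_ttt = 0.000000; k3 = (-0.125000, 0.125000, 0.000000, 0.000000)
  k4: at (s, t) = (0.462500, 1.037500), (ds/dtau, dt/dtau) = (-0.125000, 0.125000); Gamma_sss = 0.000000, Gamma_sst = 0.000000, Gamma_stt = 0.000000, Gamma_tss = 0.000000, Gamma_tst = 0.000000, Gamma_ttt = 0.000000; k4 = (-0.125000, 0.125000, 0.000000, 0.000000)
  Y <- Y + (h/6)(k1 + 2k2 + 2k3 + k4): s = 0.4625, t = 1.0375, ds/dtau = -0.1250, dt/dtau = 0.1250

Answer: s = 0.4625, t = 1.0375, ds/dtau = -0.1250, dt/dtau = 0.1250


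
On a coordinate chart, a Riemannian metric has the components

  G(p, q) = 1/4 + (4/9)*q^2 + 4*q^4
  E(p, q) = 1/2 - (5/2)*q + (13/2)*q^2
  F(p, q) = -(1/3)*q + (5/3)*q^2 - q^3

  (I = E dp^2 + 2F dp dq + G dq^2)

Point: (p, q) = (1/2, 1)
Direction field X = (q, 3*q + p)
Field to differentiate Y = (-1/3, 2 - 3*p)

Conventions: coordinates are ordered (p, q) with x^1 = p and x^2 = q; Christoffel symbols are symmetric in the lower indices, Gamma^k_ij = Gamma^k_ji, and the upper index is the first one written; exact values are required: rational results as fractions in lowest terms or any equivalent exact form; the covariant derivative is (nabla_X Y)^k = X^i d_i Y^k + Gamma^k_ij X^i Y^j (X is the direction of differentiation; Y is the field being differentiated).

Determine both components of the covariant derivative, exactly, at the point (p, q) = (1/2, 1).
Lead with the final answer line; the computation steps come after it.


Answer: (nabla_X Y)^p = -4739/4539, (nabla_X Y)^q = 900/1513

E = 9/2, F = 1/3, G = 169/36 at the point
E_p = 0, E_q = 21/2, F_p = 0, F_q = 0, G_p = 0, G_q = 152/9
EG - F^2 = 1513/72;  g^inv = (72/1513) * [[169/36, -1/3], [-1/3, 9/2]]
first-kind symbols [ij,l] = (1/2)(d_i g_jl + d_j g_il - d_l g_ij): [pp,p] = E_p/2 = 0, [pp,q] = F_p - E_q/2 = -21/4, [pq,p] = E_q/2 = 21/4, [pq,q] = G_p/2 = 0, [qq,p] = F_q - G_p/2 = 0, [qq,q] = G_q/2 = 76/9
Gamma^p_ij = (G*[ij,p] - F*[ij,q])/(EG - F^2), Gamma^q_ij = (E*[ij,q] - F*[ij,p])/(EG - F^2)
Gamma_ppp = 126/1513, Gamma_ppq = 3549/3026, Gamma_pqq = -608/4539, Gamma_qpp = -1701/1513, Gamma_qpq = -126/1513, Gamma_qqq = 2736/1513
X = (1, 7/2), Y = (-1/3, 1/2) at the point


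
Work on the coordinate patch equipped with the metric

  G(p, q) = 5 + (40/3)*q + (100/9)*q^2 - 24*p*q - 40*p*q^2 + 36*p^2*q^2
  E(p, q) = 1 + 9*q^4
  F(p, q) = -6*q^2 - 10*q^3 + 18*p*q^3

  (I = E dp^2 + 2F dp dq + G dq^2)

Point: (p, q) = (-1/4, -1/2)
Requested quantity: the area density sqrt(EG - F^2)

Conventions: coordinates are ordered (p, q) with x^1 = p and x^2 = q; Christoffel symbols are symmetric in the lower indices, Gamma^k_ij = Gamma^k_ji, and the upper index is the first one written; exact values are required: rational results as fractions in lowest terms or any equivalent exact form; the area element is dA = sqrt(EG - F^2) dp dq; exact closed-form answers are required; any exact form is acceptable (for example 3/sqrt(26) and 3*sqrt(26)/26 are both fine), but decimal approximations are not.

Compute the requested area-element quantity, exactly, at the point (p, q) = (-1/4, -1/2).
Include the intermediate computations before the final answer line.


E = 25/16, F = 5/16, G = 169/144; EG - F^2 = 125/72

Answer: sqrt(EG - F^2) = 5*sqrt(10)/12


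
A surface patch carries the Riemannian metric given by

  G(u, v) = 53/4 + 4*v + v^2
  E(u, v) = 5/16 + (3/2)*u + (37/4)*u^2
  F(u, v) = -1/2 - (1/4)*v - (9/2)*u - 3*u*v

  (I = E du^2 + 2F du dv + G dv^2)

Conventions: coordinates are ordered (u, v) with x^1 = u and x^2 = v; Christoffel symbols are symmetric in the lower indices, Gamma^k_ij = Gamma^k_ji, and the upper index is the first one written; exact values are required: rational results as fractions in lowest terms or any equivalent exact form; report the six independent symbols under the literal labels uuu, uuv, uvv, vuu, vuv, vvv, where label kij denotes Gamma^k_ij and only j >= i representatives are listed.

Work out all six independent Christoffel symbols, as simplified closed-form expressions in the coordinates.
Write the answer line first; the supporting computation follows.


Answer: Gamma_uuu = (16*u*v^2 + 640*u*v + 6548*u + 24*v + 492)/(16*u^2*v^2 + 640*u^2*v + 6548*u^2 + 48*u*v + 984*u + 16*v^2 + 64*v + 249), Gamma_uuv = 0, Gamma_uvv = (-96*u*v - 1968*u - 148)/(16*u^2*v^2 + 640*u^2*v + 6548*u^2 + 48*u*v + 984*u + 16*v^2 + 64*v + 249), Gamma_vuu = (4*u*v + 80*u - 48*v - 66)/(16*u^2*v^2 + 640*u^2*v + 6548*u^2 + 48*u*v + 984*u + 16*v^2 + 64*v + 249), Gamma_vuv = 0, Gamma_vvv = (16*u^2*v + 320*u^2 + 24*u + 16*v + 32)/(16*u^2*v^2 + 640*u^2*v + 6548*u^2 + 48*u*v + 984*u + 16*v^2 + 64*v + 249)

E = 5/16 + (3/2)*u + (37/4)*u^2; F = -1/2 - (1/4)*v - (9/2)*u - 3*u*v; G = 53/4 + 4*v + v^2
Gamma^k_ij = (1/2) g^{kl} (d_i g_jl + d_j g_il - d_l g_ij), with g^inv = (1/(EG-F^2)) [[G, -F], [-F, E]]
first partials: E_u = 3/2 + (37/2)*u, E_v = 0, F_u = -9/2 - 3*v, F_v = -1/4 - 3*u, G_u = 0, G_v = 4 + 2*v
D = EG - F^2 = 249/64 + v + (123/8)*u + (1/4)*v^2 + (3/4)*u*v + (1637/16)*u^2 + 10*u^2*v + (1/4)*u^2*v^2
expanded: Gamma^u_uu = (G E_u - 2F F_u + F E_v)/(2D), Gamma^u_uv = (G E_v - F G_u)/(2D), Gamma^u_vv = (2G F_v - G G_u - F G_v)/(2D), Gamma^v_uu = (2E F_u - E E_v - F E_u)/(2D), Gamma^v_uv = (E G_u - F E_v)/(2D), Gamma^v_vv = (E G_v - 2F F_v + F G_u)/(2D); substitute and cancel common factors


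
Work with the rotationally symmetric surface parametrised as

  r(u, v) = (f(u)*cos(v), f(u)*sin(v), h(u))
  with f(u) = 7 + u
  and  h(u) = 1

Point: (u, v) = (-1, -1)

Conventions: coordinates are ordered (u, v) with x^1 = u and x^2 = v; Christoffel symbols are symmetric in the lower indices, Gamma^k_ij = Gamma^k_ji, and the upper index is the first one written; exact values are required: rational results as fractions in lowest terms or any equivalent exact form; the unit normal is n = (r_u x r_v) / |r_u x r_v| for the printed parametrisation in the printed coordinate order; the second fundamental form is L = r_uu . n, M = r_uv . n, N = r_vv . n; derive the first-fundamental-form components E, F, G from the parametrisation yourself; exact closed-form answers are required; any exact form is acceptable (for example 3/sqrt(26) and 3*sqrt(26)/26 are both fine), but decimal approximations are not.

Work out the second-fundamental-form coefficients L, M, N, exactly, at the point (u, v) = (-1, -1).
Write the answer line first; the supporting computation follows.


Answer: L = 0, M = 0, N = 0

f = 6, f' = 1, f'' = 0, h' = 0, h'' = 0
E = 1, F = 0, G = 36; answer radicand W^2 = 1
unnormalised second-form numerators: l = 0, m = 0, n = 0; L = l/sqrt(1), and similarly M = m/sqrt(W^2), N = n/sqrt(W^2)


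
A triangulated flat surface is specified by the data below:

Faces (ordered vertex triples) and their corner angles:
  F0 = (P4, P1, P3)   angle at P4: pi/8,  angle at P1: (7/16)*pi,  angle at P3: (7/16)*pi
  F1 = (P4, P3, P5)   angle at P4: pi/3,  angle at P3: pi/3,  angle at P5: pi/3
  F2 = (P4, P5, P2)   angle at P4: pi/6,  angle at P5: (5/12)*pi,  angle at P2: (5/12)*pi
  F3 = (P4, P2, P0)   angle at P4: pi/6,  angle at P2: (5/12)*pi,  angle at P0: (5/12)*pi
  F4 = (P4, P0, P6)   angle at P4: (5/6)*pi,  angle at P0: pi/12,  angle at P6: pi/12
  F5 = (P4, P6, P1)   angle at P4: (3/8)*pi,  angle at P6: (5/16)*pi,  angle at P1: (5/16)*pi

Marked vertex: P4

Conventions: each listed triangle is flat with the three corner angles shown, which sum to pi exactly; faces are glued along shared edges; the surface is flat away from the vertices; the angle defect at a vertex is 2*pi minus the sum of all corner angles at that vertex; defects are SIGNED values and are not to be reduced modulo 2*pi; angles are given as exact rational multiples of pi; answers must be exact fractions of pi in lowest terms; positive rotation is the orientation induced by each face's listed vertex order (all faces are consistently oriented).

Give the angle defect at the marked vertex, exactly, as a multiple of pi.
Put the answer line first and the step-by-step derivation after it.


Answer: defect(P4) = 0

Sum of corner angles at P4: 2*pi
defect = 2*pi - 2*pi


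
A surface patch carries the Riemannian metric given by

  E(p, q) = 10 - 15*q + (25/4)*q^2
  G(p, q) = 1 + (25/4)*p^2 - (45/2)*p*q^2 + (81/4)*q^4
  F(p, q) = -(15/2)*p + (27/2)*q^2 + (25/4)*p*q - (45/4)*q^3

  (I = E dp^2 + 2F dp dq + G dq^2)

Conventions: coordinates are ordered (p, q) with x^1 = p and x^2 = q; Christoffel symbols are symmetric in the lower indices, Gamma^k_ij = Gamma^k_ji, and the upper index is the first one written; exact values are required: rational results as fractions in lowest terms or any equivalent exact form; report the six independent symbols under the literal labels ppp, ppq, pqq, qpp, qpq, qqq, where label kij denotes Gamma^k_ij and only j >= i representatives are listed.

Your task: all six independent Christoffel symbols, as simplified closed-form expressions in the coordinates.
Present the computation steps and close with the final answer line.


E = 10 - 15*q + (25/4)*q^2; F = -(15/2)*p + (27/2)*q^2 + (25/4)*p*q - (45/4)*q^3; G = 1 + (25/4)*p^2 - (45/2)*p*q^2 + (81/4)*q^4
Gamma^k_ij = (1/2) g^{kl} (d_i g_jl + d_j g_il - d_l g_ij), with g^inv = (1/(EG-F^2)) [[G, -F], [-F, E]]
first partials: E_p = 0, E_q = -15 + (25/2)*q, F_p = -15/2 + (25/4)*q, F_q = 27*q + (25/4)*p - (135/4)*q^2, G_p = (25/2)*p - (45/2)*q^2, G_q = -45*p*q + 81*q^3
D = EG - F^2 = 10 - 15*q + (25/4)*q^2 + (25/4)*p^2 - (45/2)*p*q^2 + (81/4)*q^4
expanded: Gamma^p_pp = (G E_p - 2F F_p + F E_q)/(2D), Gamma^p_pq = (G E_q - F G_p)/(2D), Gamma^p_qq = (2G F_q - G G_p - F G_q)/(2D), Gamma^q_pp = (2E F_p - E E_q - F E_p)/(2D), Gamma^q_pq = (E G_p - F E_q)/(2D), Gamma^q_qq = (E G_q - 2F F_q + F G_p)/(2D); substitute and cancel common factors

Answer: Gamma_ppp = 0, Gamma_ppq = (25*q - 30)/(25*p^2 - 90*p*q^2 + 81*q^4 + 25*q^2 - 60*q + 40), Gamma_pqq = (-90*q^2 + 108*q)/(25*p^2 - 90*p*q^2 + 81*q^4 + 25*q^2 - 60*q + 40), Gamma_qpp = 0, Gamma_qpq = (25*p - 45*q^2)/(25*p^2 - 90*p*q^2 + 81*q^4 + 25*q^2 - 60*q + 40), Gamma_qqq = (-90*p*q + 162*q^3)/(25*p^2 - 90*p*q^2 + 81*q^4 + 25*q^2 - 60*q + 40)


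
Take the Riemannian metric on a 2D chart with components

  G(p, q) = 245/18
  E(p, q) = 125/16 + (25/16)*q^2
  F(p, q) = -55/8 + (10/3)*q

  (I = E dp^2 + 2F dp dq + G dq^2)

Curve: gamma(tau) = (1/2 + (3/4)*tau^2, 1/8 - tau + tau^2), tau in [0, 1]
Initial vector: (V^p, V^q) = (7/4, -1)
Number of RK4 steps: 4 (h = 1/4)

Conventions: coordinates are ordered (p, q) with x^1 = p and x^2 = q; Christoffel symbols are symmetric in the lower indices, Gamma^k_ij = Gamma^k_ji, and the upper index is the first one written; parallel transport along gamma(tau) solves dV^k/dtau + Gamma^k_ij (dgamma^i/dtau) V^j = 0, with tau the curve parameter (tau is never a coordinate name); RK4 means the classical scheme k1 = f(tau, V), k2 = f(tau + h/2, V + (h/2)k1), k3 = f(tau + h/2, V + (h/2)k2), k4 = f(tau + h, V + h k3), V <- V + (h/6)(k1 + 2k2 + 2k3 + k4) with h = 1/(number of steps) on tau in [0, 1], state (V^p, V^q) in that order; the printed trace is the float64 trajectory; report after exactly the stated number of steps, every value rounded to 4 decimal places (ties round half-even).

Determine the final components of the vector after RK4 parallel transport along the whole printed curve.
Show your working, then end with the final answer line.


gamma'(tau) = ((3/2)*tau, -1 + 2*tau); f(tau, V)^k = -Gamma^k_ij(gamma(tau)) gamma'^i(tau) V^j; h = 1/4; intermediate values shown to 6 dp
curve data and Christoffel symbols at the stage parameters:
  tau = 0.000000: gamma = (0.500000, 0.125000), gamma' = (0.000000, -1.000000); Gamma_ppp = -0.019418, Gamma_ppq = 0.040925, Gamma_pqq = 0.698446, Gamma_qpp = -0.023563, Gamma_qpq = 0.019418, Gamma_qqq = 0.331405
  tau = 0.125000: gamma = (0.511719, 0.015625), gamma' = (0.187500, -0.750000); Gamma_ppp = -0.002786, Gamma_ppq = 0.005558, Gamma_pqq = 0.758831, Gamma_qpp = -0.003190, Gamma_qpq = 0.002786, Gamma_qqq = 0.380383
  tau = 0.250000: gamma = (0.546875, -0.062500), gamma' = (0.375000, -0.500000); Gamma_ppp = 0.012298, Gamma_ppq = -0.023632, Gamma_pqq = 0.806638, Gamma_qpp = 0.013575, Gamma_qpq = -0.012298, Gamma_qqq = 0.419781
  tau = 0.375000: gamma = (0.605469, -0.109375), gamma' = (0.562500, -0.250000); Gamma_ppp = 0.022836, Gamma_ppq = -0.042933, Gamma_pqq = 0.837406, Gamma_qpp = 0.024702, Gamma_qpq = -0.022836, Gamma_qqq = 0.445406
  tau = 0.500000: gamma = (0.687500, -0.125000), gamma' = (0.750000, 0.000000); Gamma_ppp = 0.026619, Gamma_ppq = -0.049689, Gamma_pqq = 0.848033, Gamma_qpp = 0.028610, Gamma_qpq = -0.026619, Gamma_qqq = 0.454303
  tau = 0.625000: gamma = (0.792969, -0.109375), gamma' = (0.937500, 0.250000); Gamma_ppp = 0.022836, Gamma_ppq = -0.042933, Gamma_pqq = 0.837406, Gamma_qpp = 0.024702, Gamma_qpq = -0.022836, Gamma_qqq = 0.445406
  tau = 0.750000: gamma = (0.921875, -0.062500), gamma' = (1.125000, 0.500000); Gamma_ppp = 0.012298, Gamma_ppq = -0.023632, Gamma_pqq = 0.806638, Gamma_qpp = 0.013575, Gamma_qpq = -0.012298, Gamma_qqq = 0.419781
  tau = 0.875000: gamma = (1.074219, 0.015625), gamma' = (1.312500, 0.750000); Gamma_ppp = -0.002786, Gamma_ppq = 0.005558, Gamma_pqq = 0.758831, Gamma_qpp = -0.003190, Gamma_qpq = 0.002786, Gamma_qqq = 0.380383
  tau = 1.000000: gamma = (1.250000, 0.125000), gamma' = (1.500000, 1.000000); Gamma_ppp = -0.019418, Gamma_ppq = 0.040925, Gamma_pqq = 0.698446, Gamma_qpp = -0.023563, Gamma_qpq = 0.019418, Gamma_qqq = 0.331405
step 0: V^p = 1.7500, V^q = -1.0000
step 1: k1 = (-0.626828, -0.297423), k2 = (-0.581360, -0.290859), k3 = (-0.580867, -0.290610), k4 = (-0.468490, -0.248124); V <- V + (h/6)(k1 + 2k2 + 2k3 + k4): V^p = 1.6075, V^q = -1.0712
step 2: k1 = (-0.467931, -0.247840), k2 = (-0.293881, -0.167252), k3 = (-0.292042, -0.166427), k4 = (-0.072106, -0.055143); V <- V + (h/6)(k1 + 2k2 + 2k3 + k4): V^p = 1.5362, V^q = -1.1116
step 3: k1 = (-0.072096, -0.055155), k2 = (0.172839, 0.073955), k3 = (0.169783, 0.071969), k4 = (0.408817, 0.200010); V <- V + (h/6)(k1 + 2k2 + 2k3 + k4): V^p = 1.5788, V^q = -1.0934
step 4: k1 = (0.408740, 0.199968), k2 = (0.615026, 0.312134), k3 = (0.606931, 0.308137), k4 = (0.751870, 0.394002); V <- V + (h/6)(k1 + 2k2 + 2k3 + k4): V^p = 1.7290, V^q = -1.0170

Answer: V^p = 1.7290, V^q = -1.0170


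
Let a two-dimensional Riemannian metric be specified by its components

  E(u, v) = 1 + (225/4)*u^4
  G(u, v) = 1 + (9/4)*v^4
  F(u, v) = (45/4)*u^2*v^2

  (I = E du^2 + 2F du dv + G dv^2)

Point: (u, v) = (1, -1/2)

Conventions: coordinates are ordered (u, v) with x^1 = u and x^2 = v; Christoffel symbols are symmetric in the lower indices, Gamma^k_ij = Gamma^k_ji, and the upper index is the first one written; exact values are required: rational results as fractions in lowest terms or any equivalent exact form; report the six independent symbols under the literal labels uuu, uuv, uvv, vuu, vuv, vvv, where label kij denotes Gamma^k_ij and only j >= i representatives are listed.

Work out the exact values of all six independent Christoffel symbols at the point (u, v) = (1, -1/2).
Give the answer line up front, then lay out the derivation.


Answer: Gamma_uuu = 7200/3673, Gamma_uuv = 0, Gamma_uvv = -720/3673, Gamma_vuu = 360/3673, Gamma_vuv = 0, Gamma_vvv = -36/3673

E = 229/4, F = 45/16, G = 73/64 at the point
E_u = 225, E_v = 0, F_u = 45/8, F_v = -45/4, G_u = 0, G_v = -9/8
EG - F^2 = 3673/64;  g^inv = (64/3673) * [[73/64, -45/16], [-45/16, 229/4]]
first-kind symbols [ij,l] = (1/2)(d_i g_jl + d_j g_il - d_l g_ij): [uu,u] = E_u/2 = 225/2, [uu,v] = F_u - E_v/2 = 45/8, [uv,u] = E_v/2 = 0, [uv,v] = G_u/2 = 0, [vv,u] = F_v - G_u/2 = -45/4, [vv,v] = G_v/2 = -9/16
Gamma^u_ij = (G*[ij,u] - F*[ij,v])/(EG - F^2), Gamma^v_ij = (E*[ij,v] - F*[ij,u])/(EG - F^2)


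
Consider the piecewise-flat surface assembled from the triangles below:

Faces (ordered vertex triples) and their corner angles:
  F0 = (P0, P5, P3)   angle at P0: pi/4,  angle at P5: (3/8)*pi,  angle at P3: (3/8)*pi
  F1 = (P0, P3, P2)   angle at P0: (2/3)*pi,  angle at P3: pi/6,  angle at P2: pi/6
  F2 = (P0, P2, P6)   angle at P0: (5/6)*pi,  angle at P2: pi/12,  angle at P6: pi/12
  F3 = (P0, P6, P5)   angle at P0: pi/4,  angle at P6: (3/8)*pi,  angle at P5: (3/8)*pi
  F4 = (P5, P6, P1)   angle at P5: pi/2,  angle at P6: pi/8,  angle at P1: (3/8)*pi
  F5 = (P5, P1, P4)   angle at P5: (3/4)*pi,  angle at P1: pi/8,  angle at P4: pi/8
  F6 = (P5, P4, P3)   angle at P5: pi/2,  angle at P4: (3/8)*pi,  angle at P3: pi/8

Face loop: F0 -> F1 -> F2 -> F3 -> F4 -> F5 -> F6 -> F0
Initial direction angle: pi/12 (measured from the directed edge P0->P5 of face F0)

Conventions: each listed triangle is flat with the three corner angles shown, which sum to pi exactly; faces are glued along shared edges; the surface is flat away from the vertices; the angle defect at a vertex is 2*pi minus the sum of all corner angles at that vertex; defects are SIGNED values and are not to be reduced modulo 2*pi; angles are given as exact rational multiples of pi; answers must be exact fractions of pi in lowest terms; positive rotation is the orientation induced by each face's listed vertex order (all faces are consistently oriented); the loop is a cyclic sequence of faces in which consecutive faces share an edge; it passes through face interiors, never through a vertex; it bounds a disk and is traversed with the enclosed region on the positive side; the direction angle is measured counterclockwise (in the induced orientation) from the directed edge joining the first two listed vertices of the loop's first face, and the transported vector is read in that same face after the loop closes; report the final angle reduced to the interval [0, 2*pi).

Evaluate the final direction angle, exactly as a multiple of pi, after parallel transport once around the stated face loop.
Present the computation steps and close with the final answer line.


enclosed vertex P0: corner angles sum to 2*pi, defect = 2*pi - 2*pi = 0
enclosed vertex P5: corner angles sum to (5/2)*pi, defect = 2*pi - (5/2)*pi = -pi/2
final direction = starting direction + enclosed defect total, reduced mod 2*pi (induced orientation)
final angle = pi/12 - pi/2 = (19/12)*pi (mod 2*pi)

Answer: final direction angle = (19/12)*pi


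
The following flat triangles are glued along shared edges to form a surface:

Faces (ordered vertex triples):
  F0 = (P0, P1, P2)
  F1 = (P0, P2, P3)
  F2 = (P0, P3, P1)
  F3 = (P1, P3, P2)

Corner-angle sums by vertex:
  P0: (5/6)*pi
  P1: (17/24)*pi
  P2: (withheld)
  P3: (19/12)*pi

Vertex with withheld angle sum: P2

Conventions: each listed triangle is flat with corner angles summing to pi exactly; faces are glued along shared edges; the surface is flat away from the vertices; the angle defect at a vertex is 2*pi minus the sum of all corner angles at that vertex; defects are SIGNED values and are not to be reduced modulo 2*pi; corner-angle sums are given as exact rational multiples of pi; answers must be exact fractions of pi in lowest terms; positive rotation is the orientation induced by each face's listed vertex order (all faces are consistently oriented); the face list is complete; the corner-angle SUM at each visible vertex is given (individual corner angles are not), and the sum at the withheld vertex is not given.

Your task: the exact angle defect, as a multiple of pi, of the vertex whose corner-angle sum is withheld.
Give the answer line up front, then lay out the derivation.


Answer: defect(P2) = (9/8)*pi

V = 4, E = 6, F = 4; chi = V - E + F = 2
Gauss-Bonnet: total defect = 2*pi*chi = 4*pi; visible defects sum to (23/8)*pi


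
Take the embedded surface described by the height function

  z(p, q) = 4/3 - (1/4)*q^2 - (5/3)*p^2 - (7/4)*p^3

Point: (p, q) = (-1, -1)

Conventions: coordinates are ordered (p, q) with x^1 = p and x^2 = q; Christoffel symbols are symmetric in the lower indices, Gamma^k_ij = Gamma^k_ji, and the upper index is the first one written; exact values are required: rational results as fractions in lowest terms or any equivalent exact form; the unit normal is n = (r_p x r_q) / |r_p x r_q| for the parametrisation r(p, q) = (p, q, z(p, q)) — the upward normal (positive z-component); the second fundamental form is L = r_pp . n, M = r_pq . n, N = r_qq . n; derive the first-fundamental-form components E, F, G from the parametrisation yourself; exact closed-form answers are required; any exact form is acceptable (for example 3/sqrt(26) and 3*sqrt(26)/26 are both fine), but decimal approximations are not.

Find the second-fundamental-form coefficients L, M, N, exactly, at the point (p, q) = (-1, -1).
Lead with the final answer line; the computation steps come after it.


Answer: L = 86*sqrt(709)/709, M = 0, N = -6*sqrt(709)/709

z_p = -23/12, z_q = 1/2, z_pp = 43/6, z_pq = 0, z_qq = -1/2
E = 673/144, F = -23/24, G = 5/4; answer radicand W^2 = 709/144
unnormalised second-form numerators: l = 43/6, m = 0, n = -1/2; L = l/sqrt(709/144), and similarly M = m/sqrt(W^2), N = n/sqrt(W^2)


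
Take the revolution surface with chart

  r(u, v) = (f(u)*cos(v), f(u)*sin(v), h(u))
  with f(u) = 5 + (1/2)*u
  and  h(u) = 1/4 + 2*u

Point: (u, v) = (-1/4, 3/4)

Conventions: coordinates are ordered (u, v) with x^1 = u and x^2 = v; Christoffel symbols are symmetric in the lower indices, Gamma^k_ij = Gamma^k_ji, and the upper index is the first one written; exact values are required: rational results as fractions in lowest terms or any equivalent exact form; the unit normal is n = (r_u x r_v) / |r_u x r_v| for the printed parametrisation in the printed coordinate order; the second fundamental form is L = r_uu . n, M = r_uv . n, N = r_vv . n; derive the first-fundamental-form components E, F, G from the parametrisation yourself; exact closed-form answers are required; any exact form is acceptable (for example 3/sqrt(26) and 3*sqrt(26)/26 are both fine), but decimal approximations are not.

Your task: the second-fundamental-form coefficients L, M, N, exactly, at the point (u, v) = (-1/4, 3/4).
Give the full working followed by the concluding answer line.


f = 39/8, f' = 1/2, f'' = 0, h' = 2, h'' = 0
E = 17/4, F = 0, G = 1521/64; answer radicand W^2 = 17/4
unnormalised second-form numerators: l = 0, m = 0, n = 39/4; L = l/sqrt(17/4), and similarly M = m/sqrt(W^2), N = n/sqrt(W^2)

Answer: L = 0, M = 0, N = 39*sqrt(17)/34


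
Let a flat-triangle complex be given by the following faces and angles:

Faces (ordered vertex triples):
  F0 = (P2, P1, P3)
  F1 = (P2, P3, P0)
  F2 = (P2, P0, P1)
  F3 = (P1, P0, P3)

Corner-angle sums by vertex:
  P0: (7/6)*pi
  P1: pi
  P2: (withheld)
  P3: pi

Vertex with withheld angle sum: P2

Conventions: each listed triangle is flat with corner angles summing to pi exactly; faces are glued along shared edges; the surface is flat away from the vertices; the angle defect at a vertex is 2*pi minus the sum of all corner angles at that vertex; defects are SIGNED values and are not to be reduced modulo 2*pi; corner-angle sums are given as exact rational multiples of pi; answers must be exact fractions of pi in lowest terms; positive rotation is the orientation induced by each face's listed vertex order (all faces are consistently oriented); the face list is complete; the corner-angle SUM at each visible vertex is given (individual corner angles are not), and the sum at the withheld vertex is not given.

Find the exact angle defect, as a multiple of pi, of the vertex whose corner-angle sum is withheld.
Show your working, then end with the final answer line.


V = 4, E = 6, F = 4; chi = V - E + F = 2
Gauss-Bonnet: total defect = 2*pi*chi = 4*pi; visible defects sum to (17/6)*pi

Answer: defect(P2) = (7/6)*pi


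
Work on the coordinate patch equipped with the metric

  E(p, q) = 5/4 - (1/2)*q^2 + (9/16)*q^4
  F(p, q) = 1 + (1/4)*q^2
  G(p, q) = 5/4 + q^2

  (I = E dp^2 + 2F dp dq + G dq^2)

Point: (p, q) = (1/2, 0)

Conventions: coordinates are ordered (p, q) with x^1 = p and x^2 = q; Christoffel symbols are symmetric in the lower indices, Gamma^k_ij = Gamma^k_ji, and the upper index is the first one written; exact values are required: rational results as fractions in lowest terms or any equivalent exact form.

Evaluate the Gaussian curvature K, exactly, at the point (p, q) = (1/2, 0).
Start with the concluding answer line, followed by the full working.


Answer: K = 8/9

E = 5/4, F = 1, G = 5/4, EG - F^2 = 9/16 at the point
E_p = 0, E_q = 0, F_p = 0, F_q = 0, G_p = 0, G_q = 0
E_qq = -1, F_pq = 0, G_pp = 0
Brioschi: K = (det M1 - det M2) / (EG - F^2)^2 with the standard first/second-derivative matrices M1, M2.
M1 = [[-E_qq/2 + F_pq - G_pp/2, E_p/2, F_p - E_q/2], [F_q - G_p/2, E, F], [G_q/2, F, G]] = [[1/2, 0, 0], [0, 5/4, 1], [0, 1, 5/4]]; det M1 = 9/32
M2 = [[0, E_q/2, G_p/2], [E_q/2, E, F], [G_p/2, F, G]] = [[0, 0, 0], [0, 5/4, 1], [0, 1, 5/4]]; det M2 = 0
det M1 - det M2 = 9/32; K = 9/32 / (9/16)^2 = 8/9


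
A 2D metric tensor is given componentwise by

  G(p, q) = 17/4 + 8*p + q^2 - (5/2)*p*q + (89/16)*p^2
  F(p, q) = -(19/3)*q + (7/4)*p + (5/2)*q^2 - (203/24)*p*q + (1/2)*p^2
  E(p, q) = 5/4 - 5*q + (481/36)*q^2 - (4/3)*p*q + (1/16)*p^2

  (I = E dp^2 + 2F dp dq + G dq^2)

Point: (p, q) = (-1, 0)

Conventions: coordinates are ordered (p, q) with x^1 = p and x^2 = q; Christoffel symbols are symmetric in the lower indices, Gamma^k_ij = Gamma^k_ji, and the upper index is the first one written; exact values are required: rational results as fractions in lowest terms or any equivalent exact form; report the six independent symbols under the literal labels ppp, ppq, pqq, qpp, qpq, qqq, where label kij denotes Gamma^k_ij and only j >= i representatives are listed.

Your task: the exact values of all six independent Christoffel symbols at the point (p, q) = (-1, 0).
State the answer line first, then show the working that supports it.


Answer: Gamma_ppp = 2393/627, Gamma_ppq = -4052/627, Gamma_pqq = 2111/209, Gamma_qpp = 848/209, Gamma_qpq = -3335/627, Gamma_qqq = 1600/209

E = 21/16, F = -5/4, G = 29/16 at the point
E_p = -1/8, E_q = -11/3, F_p = 3/4, F_q = 17/8, G_p = -25/8, G_q = 5/2
EG - F^2 = 209/256;  g^inv = (256/209) * [[29/16, 5/4], [5/4, 21/16]]
first-kind symbols [ij,l] = (1/2)(d_i g_jl + d_j g_il - d_l g_ij): [pp,p] = E_p/2 = -1/16, [pp,q] = F_p - E_q/2 = 31/12, [pq,p] = E_q/2 = -11/6, [pq,q] = G_p/2 = -25/16, [qq,p] = F_q - G_p/2 = 59/16, [qq,q] = G_q/2 = 5/4
Gamma^p_ij = (G*[ij,p] - F*[ij,q])/(EG - F^2), Gamma^q_ij = (E*[ij,q] - F*[ij,p])/(EG - F^2)


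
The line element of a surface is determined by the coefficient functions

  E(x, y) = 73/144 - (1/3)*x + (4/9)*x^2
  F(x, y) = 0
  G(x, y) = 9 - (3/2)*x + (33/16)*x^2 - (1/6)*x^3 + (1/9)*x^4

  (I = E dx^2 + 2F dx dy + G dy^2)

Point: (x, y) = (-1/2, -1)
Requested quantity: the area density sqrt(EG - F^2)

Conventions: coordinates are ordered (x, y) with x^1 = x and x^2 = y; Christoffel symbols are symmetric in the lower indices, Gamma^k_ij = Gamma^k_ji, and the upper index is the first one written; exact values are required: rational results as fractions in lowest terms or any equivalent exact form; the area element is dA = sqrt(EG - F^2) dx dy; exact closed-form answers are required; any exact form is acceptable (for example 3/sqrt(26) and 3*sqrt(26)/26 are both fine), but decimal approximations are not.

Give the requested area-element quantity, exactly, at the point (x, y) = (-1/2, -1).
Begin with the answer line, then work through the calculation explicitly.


Answer: sqrt(EG - F^2) = 77*sqrt(113)/288

E = 113/144, F = 0, G = 5929/576; EG - F^2 = 669977/82944


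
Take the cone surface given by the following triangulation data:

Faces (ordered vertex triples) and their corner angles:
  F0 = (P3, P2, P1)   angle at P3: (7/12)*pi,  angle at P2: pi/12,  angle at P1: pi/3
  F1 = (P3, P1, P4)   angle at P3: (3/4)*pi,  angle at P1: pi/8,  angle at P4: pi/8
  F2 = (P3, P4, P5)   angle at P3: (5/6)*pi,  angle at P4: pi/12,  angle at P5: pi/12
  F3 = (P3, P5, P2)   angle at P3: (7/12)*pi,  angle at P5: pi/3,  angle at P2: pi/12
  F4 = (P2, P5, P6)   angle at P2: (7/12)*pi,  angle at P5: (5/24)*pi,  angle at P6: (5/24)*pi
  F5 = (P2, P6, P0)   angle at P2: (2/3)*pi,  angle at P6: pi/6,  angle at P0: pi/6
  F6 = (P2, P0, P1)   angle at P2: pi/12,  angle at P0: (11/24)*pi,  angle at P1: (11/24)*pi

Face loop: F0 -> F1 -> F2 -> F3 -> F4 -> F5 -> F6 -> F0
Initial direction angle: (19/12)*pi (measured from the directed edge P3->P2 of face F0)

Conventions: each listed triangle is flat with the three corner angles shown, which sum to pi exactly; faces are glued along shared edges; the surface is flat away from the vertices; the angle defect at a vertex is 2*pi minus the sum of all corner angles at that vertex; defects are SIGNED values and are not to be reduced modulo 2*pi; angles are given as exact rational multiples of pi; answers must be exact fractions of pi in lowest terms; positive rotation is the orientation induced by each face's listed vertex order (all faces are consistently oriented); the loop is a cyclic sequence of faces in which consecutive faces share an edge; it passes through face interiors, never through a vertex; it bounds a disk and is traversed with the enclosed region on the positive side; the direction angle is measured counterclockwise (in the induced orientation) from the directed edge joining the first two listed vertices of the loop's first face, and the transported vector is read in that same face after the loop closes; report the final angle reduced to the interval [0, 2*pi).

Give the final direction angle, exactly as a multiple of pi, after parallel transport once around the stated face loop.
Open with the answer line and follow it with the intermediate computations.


Answer: final direction angle = (4/3)*pi

enclosed vertex P2: corner angles sum to (3/2)*pi, defect = 2*pi - (3/2)*pi = pi/2
enclosed vertex P3: corner angles sum to (11/4)*pi, defect = 2*pi - (11/4)*pi = (-3/4)*pi
the rotation equals the total enclosed defect, so the final angle is initial + defects (mod 2*pi)
final angle = (19/12)*pi - pi/4 = (4/3)*pi (mod 2*pi)


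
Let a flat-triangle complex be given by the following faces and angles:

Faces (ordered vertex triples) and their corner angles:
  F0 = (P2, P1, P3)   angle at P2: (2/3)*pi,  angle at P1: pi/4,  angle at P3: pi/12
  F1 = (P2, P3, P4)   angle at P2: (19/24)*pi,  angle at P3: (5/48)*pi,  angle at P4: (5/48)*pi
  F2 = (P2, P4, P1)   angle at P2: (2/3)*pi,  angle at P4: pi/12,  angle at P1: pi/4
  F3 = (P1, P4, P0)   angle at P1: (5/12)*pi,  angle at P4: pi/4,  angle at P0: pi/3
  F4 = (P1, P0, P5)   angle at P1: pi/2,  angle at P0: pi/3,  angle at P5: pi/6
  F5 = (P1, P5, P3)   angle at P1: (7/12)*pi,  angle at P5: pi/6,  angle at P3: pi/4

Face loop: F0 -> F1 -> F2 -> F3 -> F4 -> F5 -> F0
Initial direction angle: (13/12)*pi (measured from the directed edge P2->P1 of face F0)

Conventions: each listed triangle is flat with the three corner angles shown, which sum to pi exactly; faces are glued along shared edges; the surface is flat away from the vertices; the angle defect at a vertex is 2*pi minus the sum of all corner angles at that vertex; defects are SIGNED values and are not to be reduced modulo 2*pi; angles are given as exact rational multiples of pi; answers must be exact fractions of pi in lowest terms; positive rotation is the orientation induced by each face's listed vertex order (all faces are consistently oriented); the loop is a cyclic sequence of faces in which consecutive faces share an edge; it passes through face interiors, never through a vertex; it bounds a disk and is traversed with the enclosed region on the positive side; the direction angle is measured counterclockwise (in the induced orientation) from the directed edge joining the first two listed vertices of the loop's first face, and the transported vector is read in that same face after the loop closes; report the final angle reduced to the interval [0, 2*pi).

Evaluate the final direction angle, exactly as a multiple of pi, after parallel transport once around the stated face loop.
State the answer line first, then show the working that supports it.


Answer: final direction angle = (23/24)*pi

enclosed vertex P1: corner angles sum to 2*pi, defect = 2*pi - 2*pi = 0
enclosed vertex P2: corner angles sum to (17/8)*pi, defect = 2*pi - (17/8)*pi = -pi/8
adding the enclosed defects to the starting angle (mod 2*pi, induced orientation) gives the holonomy
final angle = (13/12)*pi - pi/8 = (23/24)*pi (mod 2*pi)


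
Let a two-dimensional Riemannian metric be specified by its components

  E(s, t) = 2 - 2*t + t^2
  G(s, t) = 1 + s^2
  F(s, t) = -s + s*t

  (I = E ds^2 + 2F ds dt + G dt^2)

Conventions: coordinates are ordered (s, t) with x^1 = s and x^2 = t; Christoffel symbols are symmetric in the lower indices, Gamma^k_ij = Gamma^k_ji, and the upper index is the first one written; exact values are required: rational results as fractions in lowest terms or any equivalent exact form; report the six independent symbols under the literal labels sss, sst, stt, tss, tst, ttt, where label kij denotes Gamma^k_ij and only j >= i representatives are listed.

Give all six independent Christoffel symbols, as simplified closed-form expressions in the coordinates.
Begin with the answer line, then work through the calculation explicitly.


Answer: Gamma_sss = 0, Gamma_sst = (t - 1)/(s^2 + t^2 - 2*t + 2), Gamma_stt = 0, Gamma_tss = 0, Gamma_tst = s/(s^2 + t^2 - 2*t + 2), Gamma_ttt = 0

E = 2 - 2*t + t^2; F = -s + s*t; G = 1 + s^2
Gamma^k_ij = (1/2) g^{kl} (d_i g_jl + d_j g_il - d_l g_ij), with g^inv = (1/(EG-F^2)) [[G, -F], [-F, E]]
first partials: E_s = 0, E_t = -2 + 2*t, F_s = -1 + t, F_t = s, G_s = 2*s, G_t = 0
D = EG - F^2 = 2 - 2*t + t^2 + s^2
expanded: Gamma^s_ss = (G E_s - 2F F_s + F E_t)/(2D), Gamma^s_st = (G E_t - F G_s)/(2D), Gamma^s_tt = (2G F_t - G G_s - F G_t)/(2D), Gamma^t_ss = (2E F_s - E E_t - F E_s)/(2D), Gamma^t_st = (E G_s - F E_t)/(2D), Gamma^t_tt = (E G_t - 2F F_t + F G_s)/(2D); substitute and cancel common factors


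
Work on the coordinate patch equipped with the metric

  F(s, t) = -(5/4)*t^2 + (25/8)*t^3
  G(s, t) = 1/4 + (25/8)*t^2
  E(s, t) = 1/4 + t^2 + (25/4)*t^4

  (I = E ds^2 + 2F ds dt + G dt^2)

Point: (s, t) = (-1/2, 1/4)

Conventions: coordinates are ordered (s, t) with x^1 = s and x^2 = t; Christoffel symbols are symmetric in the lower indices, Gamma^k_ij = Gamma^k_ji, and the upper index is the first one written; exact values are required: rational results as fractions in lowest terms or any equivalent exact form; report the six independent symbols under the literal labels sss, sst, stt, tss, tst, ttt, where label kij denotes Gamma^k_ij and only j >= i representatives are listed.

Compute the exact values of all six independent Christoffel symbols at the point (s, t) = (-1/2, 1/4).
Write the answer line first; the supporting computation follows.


Answer: Gamma_sss = -76/869, Gamma_sst = 5776/4345, Gamma_stt = 32/869, Gamma_tss = -874/869, Gamma_tst = 76/869, Gamma_ttt = 4580/2607

E = 345/1024, F = -15/512, G = 57/128 at the point
E_s = 0, E_t = 57/64, F_s = 0, F_t = -5/128, G_s = 0, G_t = 25/16
EG - F^2 = 39105/262144;  g^inv = (262144/39105) * [[57/128, 15/512], [15/512, 345/1024]]
first-kind symbols [ij,l] = (1/2)(d_i g_jl + d_j g_il - d_l g_ij): [ss,s] = E_s/2 = 0, [ss,t] = F_s - E_t/2 = -57/128, [st,s] = E_t/2 = 57/128, [st,t] = G_s/2 = 0, [tt,s] = F_t - G_s/2 = -5/128, [tt,t] = G_t/2 = 25/32
Gamma^s_ij = (G*[ij,s] - F*[ij,t])/(EG - F^2), Gamma^t_ij = (E*[ij,t] - F*[ij,s])/(EG - F^2)


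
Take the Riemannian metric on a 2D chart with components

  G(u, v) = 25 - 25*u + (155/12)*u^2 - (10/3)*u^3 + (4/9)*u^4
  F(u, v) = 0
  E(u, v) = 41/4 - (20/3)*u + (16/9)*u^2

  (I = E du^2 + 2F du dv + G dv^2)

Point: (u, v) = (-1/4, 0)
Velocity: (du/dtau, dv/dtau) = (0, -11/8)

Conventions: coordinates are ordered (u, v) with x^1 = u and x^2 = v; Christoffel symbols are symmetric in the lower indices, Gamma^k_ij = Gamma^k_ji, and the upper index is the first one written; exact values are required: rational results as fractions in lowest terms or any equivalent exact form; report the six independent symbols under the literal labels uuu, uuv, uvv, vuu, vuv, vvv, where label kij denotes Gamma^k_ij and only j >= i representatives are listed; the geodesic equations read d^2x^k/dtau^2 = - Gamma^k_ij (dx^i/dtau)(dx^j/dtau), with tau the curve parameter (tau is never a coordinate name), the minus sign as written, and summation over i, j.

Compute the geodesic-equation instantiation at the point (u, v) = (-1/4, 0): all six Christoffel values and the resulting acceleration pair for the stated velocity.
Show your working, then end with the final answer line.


E = 433/36, F = 0, G = 289/9 at the point
E_u = -68/9, E_v = 0, F_u = 0, F_v = 0, G_u = -289/9, G_v = 0
EG - F^2 = 125137/324;  g^inv = (324/125137) * [[289/9, 0], [0, 433/36]]
first-kind symbols [ij,l] = (1/2)(d_i g_jl + d_j g_il - d_l g_ij): [uu,u] = E_u/2 = -34/9, [uu,v] = F_u - E_v/2 = 0, [uv,u] = E_v/2 = 0, [uv,v] = G_u/2 = -289/18, [vv,u] = F_v - G_u/2 = 289/18, [vv,v] = G_v/2 = 0
Gamma^u_ij = (G*[ij,u] - F*[ij,v])/(EG - F^2), Gamma^v_ij = (E*[ij,v] - F*[ij,u])/(EG - F^2)
Gamma_uuu = -136/433, Gamma_uuv = 0, Gamma_uvv = 578/433, Gamma_vuu = 0, Gamma_vuv = -1/2, Gamma_vvv = 0
d^2u/dtau^2 = -(Gamma_uuu*(0)^2 + 2*Gamma_uuv*(0)*(-11/8) + Gamma_uvv*(-11/8)^2) = -34969/13856
d^2v/dtau^2 = -(Gamma_vuu*(0)^2 + 2*Gamma_vuv*(0)*(-11/8) + Gamma_vvv*(-11/8)^2) = 0

Answer: Gamma_uuu = -136/433, Gamma_uuv = 0, Gamma_uvv = 578/433, Gamma_vuu = 0, Gamma_vuv = -1/2, Gamma_vvv = 0; accelerations (d^2u/dtau^2, d^2v/dtau^2) = (-34969/13856, 0)
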